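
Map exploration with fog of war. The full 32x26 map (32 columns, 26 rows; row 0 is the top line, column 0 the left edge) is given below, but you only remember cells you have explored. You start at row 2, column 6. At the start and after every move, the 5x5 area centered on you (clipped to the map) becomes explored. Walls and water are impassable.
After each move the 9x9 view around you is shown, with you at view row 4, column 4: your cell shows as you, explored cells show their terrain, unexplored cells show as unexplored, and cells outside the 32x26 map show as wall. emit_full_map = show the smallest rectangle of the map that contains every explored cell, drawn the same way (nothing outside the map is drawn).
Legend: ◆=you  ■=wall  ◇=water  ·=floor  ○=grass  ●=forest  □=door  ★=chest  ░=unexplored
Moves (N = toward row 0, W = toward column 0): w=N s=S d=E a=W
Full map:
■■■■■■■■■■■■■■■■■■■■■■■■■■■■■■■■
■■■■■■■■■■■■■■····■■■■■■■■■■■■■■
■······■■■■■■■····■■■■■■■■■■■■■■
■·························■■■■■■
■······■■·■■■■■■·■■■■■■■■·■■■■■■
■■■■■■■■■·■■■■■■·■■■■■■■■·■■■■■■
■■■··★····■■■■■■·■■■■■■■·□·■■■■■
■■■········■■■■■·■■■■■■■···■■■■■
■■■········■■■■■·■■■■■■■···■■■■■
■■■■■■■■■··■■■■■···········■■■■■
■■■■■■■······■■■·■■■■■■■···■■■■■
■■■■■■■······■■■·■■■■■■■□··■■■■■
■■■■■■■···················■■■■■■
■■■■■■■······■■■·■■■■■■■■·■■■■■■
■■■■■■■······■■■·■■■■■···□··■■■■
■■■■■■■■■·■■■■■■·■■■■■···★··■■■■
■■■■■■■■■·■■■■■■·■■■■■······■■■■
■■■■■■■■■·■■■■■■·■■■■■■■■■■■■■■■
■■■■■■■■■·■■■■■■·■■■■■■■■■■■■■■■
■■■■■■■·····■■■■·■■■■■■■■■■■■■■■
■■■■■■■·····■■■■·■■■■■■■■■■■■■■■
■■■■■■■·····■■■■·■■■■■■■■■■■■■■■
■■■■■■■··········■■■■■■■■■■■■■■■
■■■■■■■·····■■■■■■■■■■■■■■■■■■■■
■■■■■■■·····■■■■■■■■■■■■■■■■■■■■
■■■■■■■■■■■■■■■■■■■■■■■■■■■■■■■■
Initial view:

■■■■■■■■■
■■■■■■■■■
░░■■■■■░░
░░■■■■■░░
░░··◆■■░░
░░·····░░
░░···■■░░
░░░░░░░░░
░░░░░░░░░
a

■■■■■■■■■
■■■■■■■■■
░░■■■■■■░
░░■■■■■■░
░░··◆·■■░
░░······░
░░····■■░
░░░░░░░░░
░░░░░░░░░

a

■■■■■■■■■
■■■■■■■■■
░░■■■■■■■
░░■■■■■■■
░░··◆··■■
░░·······
░░·····■■
░░░░░░░░░
░░░░░░░░░

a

■■■■■■■■■
■■■■■■■■■
■░■■■■■■■
■░■■■■■■■
■░··◆···■
■░·······
■░······■
■░░░░░░░░
■░░░░░░░░

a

■■■■■■■■■
■■■■■■■■■
■■■■■■■■■
■■■■■■■■■
■■■·◆····
■■■······
■■■······
■■░░░░░░░
■■░░░░░░░

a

■■■■■■■■■
■■■■■■■■■
■■■■■■■■■
■■■■■■■■■
■■■■◆····
■■■■·····
■■■■·····
■■■░░░░░░
■■■░░░░░░

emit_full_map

■■■■■■■■■
■■■■■■■■■
■◆·····■■
■········
■······■■

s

■■■■■■■■■
■■■■■■■■■
■■■■■■■■■
■■■■·····
■■■■◆····
■■■■·····
■■■■■■■░░
■■■░░░░░░
■■■░░░░░░

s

■■■■■■■■■
■■■■■■■■■
■■■■·····
■■■■·····
■■■■◆····
■■■■■■■░░
■■■■■■·░░
■■■░░░░░░
■■■░░░░░░

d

■■■■■■■■■
■■■■■■■■■
■■■······
■■■······
■■■·◆····
■■■■■■■░░
■■■■■··░░
■■░░░░░░░
■■░░░░░░░

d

■■■■■■■■■
■■■■■■■■■
■■······■
■■·······
■■··◆···■
■■■■■■■░░
■■■■··★░░
■░░░░░░░░
■░░░░░░░░

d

■■■■■■■■■
■■■■■■■■■
■······■■
■········
■···◆··■■
■■■■■■■░░
■■■··★·░░
░░░░░░░░░
░░░░░░░░░

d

■■■■■■■■░
■■■■■■■■░
······■■░
········░
····◆·■■░
■■■■■■■░░
■■··★··░░
░░░░░░░░░
░░░░░░░░░

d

■■■■■■■░░
■■■■■■■░░
·····■■░░
·······░░
····◆■■░░
■■■■■■■░░
■··★···░░
░░░░░░░░░
░░░░░░░░░

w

■■■■■■■■■
■■■■■■■░░
■■■■■■■░░
·····■■░░
····◆··░░
·····■■░░
■■■■■■■░░
■··★···░░
░░░░░░░░░

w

■■■■■■■■■
■■■■■■■■■
■■■■■■■░░
■■■■■■■░░
····◆■■░░
·······░░
·····■■░░
■■■■■■■░░
■··★···░░

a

■■■■■■■■■
■■■■■■■■■
■■■■■■■■░
■■■■■■■■░
····◆·■■░
········░
······■■░
■■■■■■■■░
■■··★···░

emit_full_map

■■■■■■■■■
■■■■■■■■■
■····◆·■■
■········
■······■■
■■■■■■■■■
■■■··★···

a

■■■■■■■■■
■■■■■■■■■
■■■■■■■■■
■■■■■■■■■
■···◆··■■
■········
■······■■
■■■■■■■■■
■■■··★···

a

■■■■■■■■■
■■■■■■■■■
■■■■■■■■■
■■■■■■■■■
■■··◆···■
■■·······
■■······■
■■■■■■■■■
■■■■··★··

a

■■■■■■■■■
■■■■■■■■■
■■■■■■■■■
■■■■■■■■■
■■■·◆····
■■■······
■■■······
■■■■■■■■■
■■■■■··★·

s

■■■■■■■■■
■■■■■■■■■
■■■■■■■■■
■■■······
■■■·◆····
■■■······
■■■■■■■■■
■■■■■··★·
■■░░░░░░░

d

■■■■■■■■■
■■■■■■■■■
■■■■■■■■■
■■······■
■■··◆····
■■······■
■■■■■■■■■
■■■■··★··
■░░░░░░░░

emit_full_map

■■■■■■■■■
■■■■■■■■■
■······■■
■··◆·····
■······■■
■■■■■■■■■
■■■··★···

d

■■■■■■■■■
■■■■■■■■■
■■■■■■■■■
■······■■
■···◆····
■······■■
■■■■■■■■■
■■■··★···
░░░░░░░░░

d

■■■■■■■■■
■■■■■■■■░
■■■■■■■■░
······■■░
····◆···░
······■■░
■■■■■■■■░
■■··★···░
░░░░░░░░░

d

■■■■■■■■■
■■■■■■■░░
■■■■■■■░░
·····■■░░
····◆··░░
·····■■░░
■■■■■■■░░
■··★···░░
░░░░░░░░░

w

■■■■■■■■■
■■■■■■■■■
■■■■■■■░░
■■■■■■■░░
····◆■■░░
·······░░
·····■■░░
■■■■■■■░░
■··★···░░


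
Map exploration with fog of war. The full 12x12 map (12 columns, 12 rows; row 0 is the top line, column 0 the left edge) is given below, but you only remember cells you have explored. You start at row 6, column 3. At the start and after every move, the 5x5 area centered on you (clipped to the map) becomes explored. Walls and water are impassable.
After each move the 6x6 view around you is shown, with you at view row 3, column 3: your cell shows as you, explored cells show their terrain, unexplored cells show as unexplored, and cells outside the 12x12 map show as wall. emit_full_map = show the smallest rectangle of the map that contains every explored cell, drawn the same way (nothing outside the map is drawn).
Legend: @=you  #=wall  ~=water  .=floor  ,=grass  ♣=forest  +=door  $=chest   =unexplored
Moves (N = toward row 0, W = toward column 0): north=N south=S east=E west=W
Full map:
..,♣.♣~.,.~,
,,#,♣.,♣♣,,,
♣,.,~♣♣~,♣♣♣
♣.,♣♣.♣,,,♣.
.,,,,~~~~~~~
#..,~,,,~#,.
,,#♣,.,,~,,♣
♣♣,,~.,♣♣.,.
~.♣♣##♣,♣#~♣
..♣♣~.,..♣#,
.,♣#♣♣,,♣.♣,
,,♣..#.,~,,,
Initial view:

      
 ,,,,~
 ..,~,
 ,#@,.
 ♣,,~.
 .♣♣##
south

 ,,,,~
 ..,~,
 ,#♣,.
 ♣,@~.
 .♣♣##
 .♣♣~.

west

# ,,,,
##..,~
#,,#♣,
#♣♣@,~
#~.♣♣#
#..♣♣~

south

##..,~
#,,#♣,
#♣♣,,~
#~.@♣#
#..♣♣~
#.,♣#♣

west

###..,
##,,#♣
##♣♣,,
##~@♣♣
##..♣♣
##.,♣#

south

##,,#♣
##♣♣,,
##~.♣♣
##.@♣♣
##.,♣#
##,,♣.

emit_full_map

 ,,,,~
#..,~,
,,#♣,.
♣♣,,~.
~.♣♣##
.@♣♣~.
.,♣#♣ 
,,♣.  

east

#,,#♣,
#♣♣,,~
#~.♣♣#
#..@♣~
#.,♣#♣
#,,♣..

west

##,,#♣
##♣♣,,
##~.♣♣
##.@♣♣
##.,♣#
##,,♣.

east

#,,#♣,
#♣♣,,~
#~.♣♣#
#..@♣~
#.,♣#♣
#,,♣..


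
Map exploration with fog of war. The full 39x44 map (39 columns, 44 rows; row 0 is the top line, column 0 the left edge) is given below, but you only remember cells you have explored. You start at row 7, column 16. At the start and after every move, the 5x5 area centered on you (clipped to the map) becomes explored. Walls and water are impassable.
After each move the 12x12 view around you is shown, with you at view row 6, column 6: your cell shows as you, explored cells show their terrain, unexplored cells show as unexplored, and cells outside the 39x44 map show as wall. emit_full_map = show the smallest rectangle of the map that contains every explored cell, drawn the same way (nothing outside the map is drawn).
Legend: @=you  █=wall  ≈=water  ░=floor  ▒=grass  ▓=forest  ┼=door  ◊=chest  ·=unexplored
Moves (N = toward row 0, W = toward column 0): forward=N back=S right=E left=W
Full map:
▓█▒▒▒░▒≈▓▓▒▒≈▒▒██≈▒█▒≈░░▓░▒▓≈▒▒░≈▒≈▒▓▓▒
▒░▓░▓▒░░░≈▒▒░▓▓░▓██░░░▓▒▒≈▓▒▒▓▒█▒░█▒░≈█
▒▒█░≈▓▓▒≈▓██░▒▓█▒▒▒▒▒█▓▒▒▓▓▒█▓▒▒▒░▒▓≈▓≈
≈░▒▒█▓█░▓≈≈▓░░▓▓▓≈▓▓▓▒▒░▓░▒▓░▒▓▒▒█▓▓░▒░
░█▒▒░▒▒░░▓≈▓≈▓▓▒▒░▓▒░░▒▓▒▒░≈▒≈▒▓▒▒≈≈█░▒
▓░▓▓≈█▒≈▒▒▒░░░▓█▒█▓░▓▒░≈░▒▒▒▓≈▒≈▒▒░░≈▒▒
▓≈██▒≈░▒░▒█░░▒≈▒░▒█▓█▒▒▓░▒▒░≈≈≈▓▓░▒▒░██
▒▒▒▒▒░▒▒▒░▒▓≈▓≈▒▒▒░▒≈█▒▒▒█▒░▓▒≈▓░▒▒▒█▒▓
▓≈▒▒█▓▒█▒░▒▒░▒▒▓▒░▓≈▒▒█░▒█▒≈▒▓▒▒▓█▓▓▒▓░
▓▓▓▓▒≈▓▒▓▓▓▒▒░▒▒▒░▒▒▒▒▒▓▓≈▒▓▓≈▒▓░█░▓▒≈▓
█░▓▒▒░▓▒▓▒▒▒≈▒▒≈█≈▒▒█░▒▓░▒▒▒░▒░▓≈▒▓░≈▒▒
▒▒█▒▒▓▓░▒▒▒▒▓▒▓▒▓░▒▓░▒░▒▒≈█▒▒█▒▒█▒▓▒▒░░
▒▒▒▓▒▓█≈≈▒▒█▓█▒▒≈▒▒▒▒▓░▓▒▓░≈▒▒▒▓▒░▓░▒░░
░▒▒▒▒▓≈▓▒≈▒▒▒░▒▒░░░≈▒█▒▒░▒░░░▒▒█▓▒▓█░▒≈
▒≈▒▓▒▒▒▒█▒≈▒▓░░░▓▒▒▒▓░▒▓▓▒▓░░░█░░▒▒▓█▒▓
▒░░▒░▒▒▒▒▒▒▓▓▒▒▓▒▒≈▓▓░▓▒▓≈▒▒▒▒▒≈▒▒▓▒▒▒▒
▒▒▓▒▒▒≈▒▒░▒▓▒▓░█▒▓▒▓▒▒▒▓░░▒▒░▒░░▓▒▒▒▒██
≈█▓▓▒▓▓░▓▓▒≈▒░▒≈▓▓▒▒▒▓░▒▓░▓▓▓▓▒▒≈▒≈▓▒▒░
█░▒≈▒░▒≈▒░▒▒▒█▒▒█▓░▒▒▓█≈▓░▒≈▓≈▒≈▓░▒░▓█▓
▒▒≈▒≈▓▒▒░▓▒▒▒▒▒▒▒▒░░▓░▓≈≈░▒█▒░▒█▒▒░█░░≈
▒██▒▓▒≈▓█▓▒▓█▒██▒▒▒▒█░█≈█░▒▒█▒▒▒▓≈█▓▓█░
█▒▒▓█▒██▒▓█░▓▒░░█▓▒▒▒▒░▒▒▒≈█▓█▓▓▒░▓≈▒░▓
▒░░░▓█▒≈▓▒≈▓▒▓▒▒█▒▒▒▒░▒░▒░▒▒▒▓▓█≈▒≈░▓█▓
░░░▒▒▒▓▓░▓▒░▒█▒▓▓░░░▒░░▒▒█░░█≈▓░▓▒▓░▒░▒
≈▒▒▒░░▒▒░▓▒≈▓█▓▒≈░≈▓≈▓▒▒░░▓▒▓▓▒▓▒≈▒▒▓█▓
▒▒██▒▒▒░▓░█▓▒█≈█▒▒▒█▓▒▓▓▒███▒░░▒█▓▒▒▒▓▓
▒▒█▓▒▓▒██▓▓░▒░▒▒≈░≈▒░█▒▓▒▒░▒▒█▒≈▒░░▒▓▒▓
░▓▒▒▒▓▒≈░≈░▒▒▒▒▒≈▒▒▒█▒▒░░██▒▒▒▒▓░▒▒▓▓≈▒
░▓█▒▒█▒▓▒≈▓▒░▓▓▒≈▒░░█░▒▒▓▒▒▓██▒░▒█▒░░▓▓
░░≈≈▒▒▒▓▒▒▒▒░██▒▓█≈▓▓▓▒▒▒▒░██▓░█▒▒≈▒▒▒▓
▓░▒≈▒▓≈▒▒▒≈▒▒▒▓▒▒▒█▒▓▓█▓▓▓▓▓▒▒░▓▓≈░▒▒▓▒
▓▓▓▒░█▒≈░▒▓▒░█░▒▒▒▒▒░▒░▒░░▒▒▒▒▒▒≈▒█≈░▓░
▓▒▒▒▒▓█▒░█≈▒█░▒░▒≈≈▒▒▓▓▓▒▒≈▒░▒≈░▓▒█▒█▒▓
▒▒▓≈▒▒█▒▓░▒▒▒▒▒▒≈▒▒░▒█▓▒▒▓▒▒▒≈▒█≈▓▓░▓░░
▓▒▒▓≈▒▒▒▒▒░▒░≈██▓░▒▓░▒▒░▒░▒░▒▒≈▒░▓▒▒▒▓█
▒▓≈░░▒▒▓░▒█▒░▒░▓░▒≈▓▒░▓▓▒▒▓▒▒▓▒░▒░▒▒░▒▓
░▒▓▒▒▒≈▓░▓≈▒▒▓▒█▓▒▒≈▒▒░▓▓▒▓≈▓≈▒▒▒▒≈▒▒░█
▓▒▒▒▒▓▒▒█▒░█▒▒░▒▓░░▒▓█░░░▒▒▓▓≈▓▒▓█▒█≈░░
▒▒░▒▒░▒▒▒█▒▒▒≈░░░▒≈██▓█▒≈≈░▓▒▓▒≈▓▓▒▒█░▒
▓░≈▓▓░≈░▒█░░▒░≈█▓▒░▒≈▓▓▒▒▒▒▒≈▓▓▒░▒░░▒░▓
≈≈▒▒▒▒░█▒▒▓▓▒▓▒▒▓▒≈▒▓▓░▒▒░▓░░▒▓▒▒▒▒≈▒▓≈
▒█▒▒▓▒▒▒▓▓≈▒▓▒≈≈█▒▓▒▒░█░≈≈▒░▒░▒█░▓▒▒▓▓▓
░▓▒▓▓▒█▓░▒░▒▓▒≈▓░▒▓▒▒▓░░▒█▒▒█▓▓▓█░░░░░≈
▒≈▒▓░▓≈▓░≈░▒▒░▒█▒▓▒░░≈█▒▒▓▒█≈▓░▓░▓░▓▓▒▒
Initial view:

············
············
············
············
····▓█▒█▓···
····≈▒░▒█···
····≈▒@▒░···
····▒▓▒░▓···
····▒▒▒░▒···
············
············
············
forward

············
············
············
············
····▓▒▒░▓···
····▓█▒█▓···
····≈▒@▒█···
····≈▒▒▒░···
····▒▓▒░▓···
····▒▒▒░▒···
············
············

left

············
············
············
············
····▓▓▒▒░▓··
····░▓█▒█▓··
····▒≈@░▒█··
····▓≈▒▒▒░··
····▒▒▓▒░▓··
·····▒▒▒░▒··
············
············

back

············
············
············
····▓▓▒▒░▓··
····░▓█▒█▓··
····▒≈▒░▒█··
····▓≈@▒▒░··
····▒▒▓▒░▓··
····░▒▒▒░▒··
············
············
············

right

············
············
············
···▓▓▒▒░▓···
···░▓█▒█▓···
···▒≈▒░▒█···
···▓≈▒@▒░···
···▒▒▓▒░▓···
···░▒▒▒░▒···
············
············
············

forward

············
············
············
············
···▓▓▒▒░▓···
···░▓█▒█▓···
···▒≈▒@▒█···
···▓≈▒▒▒░···
···▒▒▓▒░▓···
···░▒▒▒░▒···
············
············

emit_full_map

▓▓▒▒░▓
░▓█▒█▓
▒≈▒@▒█
▓≈▒▒▒░
▒▒▓▒░▓
░▒▒▒░▒

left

············
············
············
············
····▓▓▒▒░▓··
····░▓█▒█▓··
····▒≈@░▒█··
····▓≈▒▒▒░··
····▒▒▓▒░▓··
····░▒▒▒░▒··
············
············

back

············
············
············
····▓▓▒▒░▓··
····░▓█▒█▓··
····▒≈▒░▒█··
····▓≈@▒▒░··
····▒▒▓▒░▓··
····░▒▒▒░▒··
············
············
············

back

············
············
····▓▓▒▒░▓··
····░▓█▒█▓··
····▒≈▒░▒█··
····▓≈▒▒▒░··
····▒▒@▒░▓··
····░▒▒▒░▒··
····▒▒≈█≈···
············
············
············

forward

············
············
············
····▓▓▒▒░▓··
····░▓█▒█▓··
····▒≈▒░▒█··
····▓≈@▒▒░··
····▒▒▓▒░▓··
····░▒▒▒░▒··
····▒▒≈█≈···
············
············

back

············
············
····▓▓▒▒░▓··
····░▓█▒█▓··
····▒≈▒░▒█··
····▓≈▒▒▒░··
····▒▒@▒░▓··
····░▒▒▒░▒··
····▒▒≈█≈···
············
············
············

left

············
············
·····▓▓▒▒░▓·
·····░▓█▒█▓·
····░▒≈▒░▒█·
····≈▓≈▒▒▒░·
····░▒@▓▒░▓·
····▒░▒▒▒░▒·
····≈▒▒≈█≈··
············
············
············

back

············
·····▓▓▒▒░▓·
·····░▓█▒█▓·
····░▒≈▒░▒█·
····≈▓≈▒▒▒░·
····░▒▒▓▒░▓·
····▒░@▒▒░▒·
····≈▒▒≈█≈··
····▓▒▓▒▓···
············
············
············

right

············
····▓▓▒▒░▓··
····░▓█▒█▓··
···░▒≈▒░▒█··
···≈▓≈▒▒▒░··
···░▒▒▓▒░▓··
···▒░▒@▒░▒··
···≈▒▒≈█≈···
···▓▒▓▒▓░···
············
············
············

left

············
·····▓▓▒▒░▓·
·····░▓█▒█▓·
····░▒≈▒░▒█·
····≈▓≈▒▒▒░·
····░▒▒▓▒░▓·
····▒░@▒▒░▒·
····≈▒▒≈█≈··
····▓▒▓▒▓░··
············
············
············

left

············
······▓▓▒▒░▓
······░▓█▒█▓
·····░▒≈▒░▒█
····▓≈▓≈▒▒▒░
····▒░▒▒▓▒░▓
····▒▒@▒▒▒░▒
····▒≈▒▒≈█≈·
····▒▓▒▓▒▓░·
············
············
············

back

······▓▓▒▒░▓
······░▓█▒█▓
·····░▒≈▒░▒█
····▓≈▓≈▒▒▒░
····▒░▒▒▓▒░▓
····▒▒░▒▒▒░▒
····▒≈@▒≈█≈·
····▒▓▒▓▒▓░·
····█▓█▒▒···
············
············
············

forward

············
······▓▓▒▒░▓
······░▓█▒█▓
·····░▒≈▒░▒█
····▓≈▓≈▒▒▒░
····▒░▒▒▓▒░▓
····▒▒@▒▒▒░▒
····▒≈▒▒≈█≈·
····▒▓▒▓▒▓░·
····█▓█▒▒···
············
············

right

············
·····▓▓▒▒░▓·
·····░▓█▒█▓·
····░▒≈▒░▒█·
···▓≈▓≈▒▒▒░·
···▒░▒▒▓▒░▓·
···▒▒░@▒▒░▒·
···▒≈▒▒≈█≈··
···▒▓▒▓▒▓░··
···█▓█▒▒····
············
············

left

············
······▓▓▒▒░▓
······░▓█▒█▓
·····░▒≈▒░▒█
····▓≈▓≈▒▒▒░
····▒░▒▒▓▒░▓
····▒▒@▒▒▒░▒
····▒≈▒▒≈█≈·
····▒▓▒▓▒▓░·
····█▓█▒▒···
············
············

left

············
·······▓▓▒▒░
·······░▓█▒█
······░▒≈▒░▒
····▒▓≈▓≈▒▒▒
····▒▒░▒▒▓▒░
····▓▒@░▒▒▒░
····▒▒≈▒▒≈█≈
····▒▒▓▒▓▒▓░
·····█▓█▒▒··
············
············

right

············
······▓▓▒▒░▓
······░▓█▒█▓
·····░▒≈▒░▒█
···▒▓≈▓≈▒▒▒░
···▒▒░▒▒▓▒░▓
···▓▒▒@▒▒▒░▒
···▒▒≈▒▒≈█≈·
···▒▒▓▒▓▒▓░·
····█▓█▒▒···
············
············

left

············
·······▓▓▒▒░
·······░▓█▒█
······░▒≈▒░▒
····▒▓≈▓≈▒▒▒
····▒▒░▒▒▓▒░
····▓▒@░▒▒▒░
····▒▒≈▒▒≈█≈
····▒▒▓▒▓▒▓░
·····█▓█▒▒··
············
············

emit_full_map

···▓▓▒▒░▓
···░▓█▒█▓
··░▒≈▒░▒█
▒▓≈▓≈▒▒▒░
▒▒░▒▒▓▒░▓
▓▒@░▒▒▒░▒
▒▒≈▒▒≈█≈·
▒▒▓▒▓▒▓░·
·█▓█▒▒···


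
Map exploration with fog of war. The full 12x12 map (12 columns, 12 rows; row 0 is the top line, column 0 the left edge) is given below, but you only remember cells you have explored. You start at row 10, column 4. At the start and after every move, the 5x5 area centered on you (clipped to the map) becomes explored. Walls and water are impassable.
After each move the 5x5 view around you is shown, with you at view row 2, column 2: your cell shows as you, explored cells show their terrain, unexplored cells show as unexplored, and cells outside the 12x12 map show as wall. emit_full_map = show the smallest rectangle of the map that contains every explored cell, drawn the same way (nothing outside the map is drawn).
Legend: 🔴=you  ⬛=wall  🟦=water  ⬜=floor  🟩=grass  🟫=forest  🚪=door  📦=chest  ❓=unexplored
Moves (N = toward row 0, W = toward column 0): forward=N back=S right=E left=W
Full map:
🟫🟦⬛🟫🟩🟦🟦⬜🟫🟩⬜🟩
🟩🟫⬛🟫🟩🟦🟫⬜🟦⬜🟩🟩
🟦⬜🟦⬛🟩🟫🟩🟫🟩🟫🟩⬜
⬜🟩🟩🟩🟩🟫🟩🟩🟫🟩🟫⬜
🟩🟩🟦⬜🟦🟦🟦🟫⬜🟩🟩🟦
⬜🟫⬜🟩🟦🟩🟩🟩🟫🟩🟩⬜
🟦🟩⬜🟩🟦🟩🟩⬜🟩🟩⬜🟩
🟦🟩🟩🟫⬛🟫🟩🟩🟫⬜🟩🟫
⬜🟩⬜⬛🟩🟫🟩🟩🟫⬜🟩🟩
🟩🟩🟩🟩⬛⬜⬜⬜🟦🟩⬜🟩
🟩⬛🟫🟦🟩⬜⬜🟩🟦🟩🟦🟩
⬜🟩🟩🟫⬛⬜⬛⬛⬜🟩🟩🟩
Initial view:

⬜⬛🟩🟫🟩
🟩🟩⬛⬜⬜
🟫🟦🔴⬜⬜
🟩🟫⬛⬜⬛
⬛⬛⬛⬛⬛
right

⬛🟩🟫🟩🟩
🟩⬛⬜⬜⬜
🟦🟩🔴⬜🟩
🟫⬛⬜⬛⬛
⬛⬛⬛⬛⬛

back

🟩⬛⬜⬜⬜
🟦🟩⬜⬜🟩
🟫⬛🔴⬛⬛
⬛⬛⬛⬛⬛
⬛⬛⬛⬛⬛

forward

⬛🟩🟫🟩🟩
🟩⬛⬜⬜⬜
🟦🟩🔴⬜🟩
🟫⬛⬜⬛⬛
⬛⬛⬛⬛⬛

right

🟩🟫🟩🟩🟫
⬛⬜⬜⬜🟦
🟩⬜🔴🟩🟦
⬛⬜⬛⬛⬜
⬛⬛⬛⬛⬛

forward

⬛🟫🟩🟩🟫
🟩🟫🟩🟩🟫
⬛⬜🔴⬜🟦
🟩⬜⬜🟩🟦
⬛⬜⬛⬛⬜

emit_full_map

❓❓⬛🟫🟩🟩🟫
⬜⬛🟩🟫🟩🟩🟫
🟩🟩⬛⬜🔴⬜🟦
🟫🟦🟩⬜⬜🟩🟦
🟩🟫⬛⬜⬛⬛⬜

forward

🟦🟩🟩⬜🟩
⬛🟫🟩🟩🟫
🟩🟫🔴🟩🟫
⬛⬜⬜⬜🟦
🟩⬜⬜🟩🟦

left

🟩🟦🟩🟩⬜
🟫⬛🟫🟩🟩
⬛🟩🔴🟩🟩
🟩⬛⬜⬜⬜
🟦🟩⬜⬜🟩

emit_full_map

❓🟩🟦🟩🟩⬜🟩
❓🟫⬛🟫🟩🟩🟫
⬜⬛🟩🔴🟩🟩🟫
🟩🟩⬛⬜⬜⬜🟦
🟫🟦🟩⬜⬜🟩🟦
🟩🟫⬛⬜⬛⬛⬜


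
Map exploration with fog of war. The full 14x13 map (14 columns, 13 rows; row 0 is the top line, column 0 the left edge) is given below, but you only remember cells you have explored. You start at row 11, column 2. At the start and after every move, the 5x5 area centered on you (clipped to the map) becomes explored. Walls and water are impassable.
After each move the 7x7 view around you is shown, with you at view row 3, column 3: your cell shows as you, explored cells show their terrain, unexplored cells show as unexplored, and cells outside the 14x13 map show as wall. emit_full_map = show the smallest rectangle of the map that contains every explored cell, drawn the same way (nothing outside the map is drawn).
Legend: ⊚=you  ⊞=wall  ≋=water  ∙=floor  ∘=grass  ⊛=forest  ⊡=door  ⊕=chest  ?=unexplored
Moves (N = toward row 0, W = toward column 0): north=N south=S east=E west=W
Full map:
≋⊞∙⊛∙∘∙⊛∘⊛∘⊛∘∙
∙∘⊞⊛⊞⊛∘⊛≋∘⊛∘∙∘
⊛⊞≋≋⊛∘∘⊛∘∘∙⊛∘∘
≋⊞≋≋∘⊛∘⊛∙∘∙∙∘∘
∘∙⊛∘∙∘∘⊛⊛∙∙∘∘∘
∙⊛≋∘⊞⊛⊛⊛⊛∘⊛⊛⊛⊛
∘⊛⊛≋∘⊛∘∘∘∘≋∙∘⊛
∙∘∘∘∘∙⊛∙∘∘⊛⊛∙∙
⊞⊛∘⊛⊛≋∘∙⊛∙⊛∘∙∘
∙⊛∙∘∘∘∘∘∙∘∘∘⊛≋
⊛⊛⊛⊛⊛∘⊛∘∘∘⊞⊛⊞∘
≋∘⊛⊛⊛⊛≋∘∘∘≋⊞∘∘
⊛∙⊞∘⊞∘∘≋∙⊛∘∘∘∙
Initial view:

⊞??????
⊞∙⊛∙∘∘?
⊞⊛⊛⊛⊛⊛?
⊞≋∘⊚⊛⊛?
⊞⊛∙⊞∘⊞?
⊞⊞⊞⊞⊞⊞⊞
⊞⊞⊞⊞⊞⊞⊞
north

⊞??????
⊞⊞⊛∘⊛⊛?
⊞∙⊛∙∘∘?
⊞⊛⊛⊚⊛⊛?
⊞≋∘⊛⊛⊛?
⊞⊛∙⊞∘⊞?
⊞⊞⊞⊞⊞⊞⊞

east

???????
⊞⊛∘⊛⊛≋?
∙⊛∙∘∘∘?
⊛⊛⊛⊚⊛∘?
≋∘⊛⊛⊛⊛?
⊛∙⊞∘⊞∘?
⊞⊞⊞⊞⊞⊞⊞

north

???????
?∘∘∘∘∙?
⊞⊛∘⊛⊛≋?
∙⊛∙⊚∘∘?
⊛⊛⊛⊛⊛∘?
≋∘⊛⊛⊛⊛?
⊛∙⊞∘⊞∘?

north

???????
?⊛⊛≋∘⊛?
?∘∘∘∘∙?
⊞⊛∘⊚⊛≋?
∙⊛∙∘∘∘?
⊛⊛⊛⊛⊛∘?
≋∘⊛⊛⊛⊛?

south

?⊛⊛≋∘⊛?
?∘∘∘∘∙?
⊞⊛∘⊛⊛≋?
∙⊛∙⊚∘∘?
⊛⊛⊛⊛⊛∘?
≋∘⊛⊛⊛⊛?
⊛∙⊞∘⊞∘?

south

?∘∘∘∘∙?
⊞⊛∘⊛⊛≋?
∙⊛∙∘∘∘?
⊛⊛⊛⊚⊛∘?
≋∘⊛⊛⊛⊛?
⊛∙⊞∘⊞∘?
⊞⊞⊞⊞⊞⊞⊞

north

?⊛⊛≋∘⊛?
?∘∘∘∘∙?
⊞⊛∘⊛⊛≋?
∙⊛∙⊚∘∘?
⊛⊛⊛⊛⊛∘?
≋∘⊛⊛⊛⊛?
⊛∙⊞∘⊞∘?

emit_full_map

?⊛⊛≋∘⊛
?∘∘∘∘∙
⊞⊛∘⊛⊛≋
∙⊛∙⊚∘∘
⊛⊛⊛⊛⊛∘
≋∘⊛⊛⊛⊛
⊛∙⊞∘⊞∘

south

?∘∘∘∘∙?
⊞⊛∘⊛⊛≋?
∙⊛∙∘∘∘?
⊛⊛⊛⊚⊛∘?
≋∘⊛⊛⊛⊛?
⊛∙⊞∘⊞∘?
⊞⊞⊞⊞⊞⊞⊞

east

∘∘∘∘∙??
⊛∘⊛⊛≋∘?
⊛∙∘∘∘∘?
⊛⊛⊛⊚∘⊛?
∘⊛⊛⊛⊛≋?
∙⊞∘⊞∘∘?
⊞⊞⊞⊞⊞⊞⊞

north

⊛⊛≋∘⊛??
∘∘∘∘∙⊛?
⊛∘⊛⊛≋∘?
⊛∙∘⊚∘∘?
⊛⊛⊛⊛∘⊛?
∘⊛⊛⊛⊛≋?
∙⊞∘⊞∘∘?

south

∘∘∘∘∙⊛?
⊛∘⊛⊛≋∘?
⊛∙∘∘∘∘?
⊛⊛⊛⊚∘⊛?
∘⊛⊛⊛⊛≋?
∙⊞∘⊞∘∘?
⊞⊞⊞⊞⊞⊞⊞

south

⊛∘⊛⊛≋∘?
⊛∙∘∘∘∘?
⊛⊛⊛⊛∘⊛?
∘⊛⊛⊚⊛≋?
∙⊞∘⊞∘∘?
⊞⊞⊞⊞⊞⊞⊞
⊞⊞⊞⊞⊞⊞⊞

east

∘⊛⊛≋∘??
∙∘∘∘∘∘?
⊛⊛⊛∘⊛∘?
⊛⊛⊛⊚≋∘?
⊞∘⊞∘∘≋?
⊞⊞⊞⊞⊞⊞⊞
⊞⊞⊞⊞⊞⊞⊞

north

∘∘∘∙⊛??
∘⊛⊛≋∘∙?
∙∘∘∘∘∘?
⊛⊛⊛⊚⊛∘?
⊛⊛⊛⊛≋∘?
⊞∘⊞∘∘≋?
⊞⊞⊞⊞⊞⊞⊞

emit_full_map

?⊛⊛≋∘⊛??
?∘∘∘∘∙⊛?
⊞⊛∘⊛⊛≋∘∙
∙⊛∙∘∘∘∘∘
⊛⊛⊛⊛⊛⊚⊛∘
≋∘⊛⊛⊛⊛≋∘
⊛∙⊞∘⊞∘∘≋


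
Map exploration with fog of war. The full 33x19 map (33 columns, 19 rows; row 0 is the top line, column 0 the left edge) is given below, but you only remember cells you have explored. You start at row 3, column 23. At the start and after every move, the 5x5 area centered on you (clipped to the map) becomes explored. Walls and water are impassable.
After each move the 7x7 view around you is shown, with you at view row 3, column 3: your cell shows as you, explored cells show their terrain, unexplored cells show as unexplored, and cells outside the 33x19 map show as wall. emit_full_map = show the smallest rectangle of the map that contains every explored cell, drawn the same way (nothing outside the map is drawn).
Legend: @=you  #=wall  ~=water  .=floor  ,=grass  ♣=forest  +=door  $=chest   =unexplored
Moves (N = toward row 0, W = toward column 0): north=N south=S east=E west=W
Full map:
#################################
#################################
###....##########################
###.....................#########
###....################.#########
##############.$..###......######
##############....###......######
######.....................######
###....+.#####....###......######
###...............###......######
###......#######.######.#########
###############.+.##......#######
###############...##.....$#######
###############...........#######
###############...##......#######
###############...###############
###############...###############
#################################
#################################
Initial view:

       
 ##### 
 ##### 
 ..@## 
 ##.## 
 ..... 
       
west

       
 ######
 ######
 ..@.##
 ###.##
 #.....
       

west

       
 ######
 ######
 ..@..#
 ####.#
 ##....
       

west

       
 ######
 ######
 ..@...
 #####.
 ###...
       

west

       
 ######
 ######
 ..@...
 ######
 .###..
       

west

       
 ######
 ######
 ..@...
 ######
 ..###.
       

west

       
 ######
 ######
 ..@...
 ######
 $..###
       

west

       
 ######
 ######
 ..@...
 ######
 .$..##
       

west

       
 ######
 ######
 ..@...
 ######
 #.$..#
       

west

       
 ######
 ######
 ..@...
 ######
 ##.$..
       

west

       
 ######
 ######
 ..@...
 ######
 ###.$.
       

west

       
 ######
 ######
 ..@...
 ######
 ####.$
       

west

       
 ######
 ######
 ..@...
 ######
 #####.
       

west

       
 ######
 ######
 ..@...
 ######
 ######
       

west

       
 ######
 ######
 ..@...
 ######
 ######
       

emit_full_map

###################
###################
..@..............##
################.##
#######.$..###.....

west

       
 ######
 .#####
 ..@...
 .#####
 ######
       

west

       
 ######
 ..####
 ..@...
 ..####
 ######
       

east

       
#######
..#####
...@...
..#####
#######
       

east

       
#######
.######
...@...
.######
#######
       

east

       
#######
#######
...@...
#######
#######
       

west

       
#######
.######
...@...
.######
#######
       

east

       
#######
#######
...@...
#######
#######
       


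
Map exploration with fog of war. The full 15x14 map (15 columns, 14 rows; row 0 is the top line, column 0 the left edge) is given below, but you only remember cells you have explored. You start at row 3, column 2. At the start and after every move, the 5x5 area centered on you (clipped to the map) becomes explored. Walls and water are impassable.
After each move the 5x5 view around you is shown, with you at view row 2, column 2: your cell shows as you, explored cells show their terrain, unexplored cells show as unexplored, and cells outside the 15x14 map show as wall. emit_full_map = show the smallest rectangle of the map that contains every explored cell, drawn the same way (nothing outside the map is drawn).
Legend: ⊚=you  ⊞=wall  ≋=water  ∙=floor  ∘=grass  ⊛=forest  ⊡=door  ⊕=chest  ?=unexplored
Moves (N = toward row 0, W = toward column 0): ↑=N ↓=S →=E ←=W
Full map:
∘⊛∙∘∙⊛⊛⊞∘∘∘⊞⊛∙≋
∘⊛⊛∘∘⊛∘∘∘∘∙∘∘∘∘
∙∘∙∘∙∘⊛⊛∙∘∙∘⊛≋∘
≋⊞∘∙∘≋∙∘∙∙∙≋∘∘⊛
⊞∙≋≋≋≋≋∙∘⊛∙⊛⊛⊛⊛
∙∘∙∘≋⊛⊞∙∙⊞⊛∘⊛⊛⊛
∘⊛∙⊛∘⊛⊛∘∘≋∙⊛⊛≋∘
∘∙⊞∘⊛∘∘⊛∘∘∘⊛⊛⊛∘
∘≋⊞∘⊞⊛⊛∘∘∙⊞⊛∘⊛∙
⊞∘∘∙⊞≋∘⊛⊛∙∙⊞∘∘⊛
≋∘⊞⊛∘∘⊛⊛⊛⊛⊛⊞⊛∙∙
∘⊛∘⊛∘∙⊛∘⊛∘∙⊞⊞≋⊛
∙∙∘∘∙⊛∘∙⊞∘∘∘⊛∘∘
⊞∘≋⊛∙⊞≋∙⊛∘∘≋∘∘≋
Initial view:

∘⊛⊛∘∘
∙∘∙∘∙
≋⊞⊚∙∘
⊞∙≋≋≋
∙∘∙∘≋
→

⊛⊛∘∘⊛
∘∙∘∙∘
⊞∘⊚∘≋
∙≋≋≋≋
∘∙∘≋⊛

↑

⊛∙∘∙⊛
⊛⊛∘∘⊛
∘∙⊚∙∘
⊞∘∙∘≋
∙≋≋≋≋

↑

⊞⊞⊞⊞⊞
⊛∙∘∙⊛
⊛⊛⊚∘⊛
∘∙∘∙∘
⊞∘∙∘≋

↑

⊞⊞⊞⊞⊞
⊞⊞⊞⊞⊞
⊛∙⊚∙⊛
⊛⊛∘∘⊛
∘∙∘∙∘

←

⊞⊞⊞⊞⊞
⊞⊞⊞⊞⊞
∘⊛⊚∘∙
∘⊛⊛∘∘
∙∘∙∘∙

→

⊞⊞⊞⊞⊞
⊞⊞⊞⊞⊞
⊛∙⊚∙⊛
⊛⊛∘∘⊛
∘∙∘∙∘

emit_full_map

∘⊛∙⊚∙⊛
∘⊛⊛∘∘⊛
∙∘∙∘∙∘
≋⊞∘∙∘≋
⊞∙≋≋≋≋
∙∘∙∘≋⊛

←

⊞⊞⊞⊞⊞
⊞⊞⊞⊞⊞
∘⊛⊚∘∙
∘⊛⊛∘∘
∙∘∙∘∙

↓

⊞⊞⊞⊞⊞
∘⊛∙∘∙
∘⊛⊚∘∘
∙∘∙∘∙
≋⊞∘∙∘

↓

∘⊛∙∘∙
∘⊛⊛∘∘
∙∘⊚∘∙
≋⊞∘∙∘
⊞∙≋≋≋

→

⊛∙∘∙⊛
⊛⊛∘∘⊛
∘∙⊚∙∘
⊞∘∙∘≋
∙≋≋≋≋

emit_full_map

∘⊛∙∘∙⊛
∘⊛⊛∘∘⊛
∙∘∙⊚∙∘
≋⊞∘∙∘≋
⊞∙≋≋≋≋
∙∘∙∘≋⊛


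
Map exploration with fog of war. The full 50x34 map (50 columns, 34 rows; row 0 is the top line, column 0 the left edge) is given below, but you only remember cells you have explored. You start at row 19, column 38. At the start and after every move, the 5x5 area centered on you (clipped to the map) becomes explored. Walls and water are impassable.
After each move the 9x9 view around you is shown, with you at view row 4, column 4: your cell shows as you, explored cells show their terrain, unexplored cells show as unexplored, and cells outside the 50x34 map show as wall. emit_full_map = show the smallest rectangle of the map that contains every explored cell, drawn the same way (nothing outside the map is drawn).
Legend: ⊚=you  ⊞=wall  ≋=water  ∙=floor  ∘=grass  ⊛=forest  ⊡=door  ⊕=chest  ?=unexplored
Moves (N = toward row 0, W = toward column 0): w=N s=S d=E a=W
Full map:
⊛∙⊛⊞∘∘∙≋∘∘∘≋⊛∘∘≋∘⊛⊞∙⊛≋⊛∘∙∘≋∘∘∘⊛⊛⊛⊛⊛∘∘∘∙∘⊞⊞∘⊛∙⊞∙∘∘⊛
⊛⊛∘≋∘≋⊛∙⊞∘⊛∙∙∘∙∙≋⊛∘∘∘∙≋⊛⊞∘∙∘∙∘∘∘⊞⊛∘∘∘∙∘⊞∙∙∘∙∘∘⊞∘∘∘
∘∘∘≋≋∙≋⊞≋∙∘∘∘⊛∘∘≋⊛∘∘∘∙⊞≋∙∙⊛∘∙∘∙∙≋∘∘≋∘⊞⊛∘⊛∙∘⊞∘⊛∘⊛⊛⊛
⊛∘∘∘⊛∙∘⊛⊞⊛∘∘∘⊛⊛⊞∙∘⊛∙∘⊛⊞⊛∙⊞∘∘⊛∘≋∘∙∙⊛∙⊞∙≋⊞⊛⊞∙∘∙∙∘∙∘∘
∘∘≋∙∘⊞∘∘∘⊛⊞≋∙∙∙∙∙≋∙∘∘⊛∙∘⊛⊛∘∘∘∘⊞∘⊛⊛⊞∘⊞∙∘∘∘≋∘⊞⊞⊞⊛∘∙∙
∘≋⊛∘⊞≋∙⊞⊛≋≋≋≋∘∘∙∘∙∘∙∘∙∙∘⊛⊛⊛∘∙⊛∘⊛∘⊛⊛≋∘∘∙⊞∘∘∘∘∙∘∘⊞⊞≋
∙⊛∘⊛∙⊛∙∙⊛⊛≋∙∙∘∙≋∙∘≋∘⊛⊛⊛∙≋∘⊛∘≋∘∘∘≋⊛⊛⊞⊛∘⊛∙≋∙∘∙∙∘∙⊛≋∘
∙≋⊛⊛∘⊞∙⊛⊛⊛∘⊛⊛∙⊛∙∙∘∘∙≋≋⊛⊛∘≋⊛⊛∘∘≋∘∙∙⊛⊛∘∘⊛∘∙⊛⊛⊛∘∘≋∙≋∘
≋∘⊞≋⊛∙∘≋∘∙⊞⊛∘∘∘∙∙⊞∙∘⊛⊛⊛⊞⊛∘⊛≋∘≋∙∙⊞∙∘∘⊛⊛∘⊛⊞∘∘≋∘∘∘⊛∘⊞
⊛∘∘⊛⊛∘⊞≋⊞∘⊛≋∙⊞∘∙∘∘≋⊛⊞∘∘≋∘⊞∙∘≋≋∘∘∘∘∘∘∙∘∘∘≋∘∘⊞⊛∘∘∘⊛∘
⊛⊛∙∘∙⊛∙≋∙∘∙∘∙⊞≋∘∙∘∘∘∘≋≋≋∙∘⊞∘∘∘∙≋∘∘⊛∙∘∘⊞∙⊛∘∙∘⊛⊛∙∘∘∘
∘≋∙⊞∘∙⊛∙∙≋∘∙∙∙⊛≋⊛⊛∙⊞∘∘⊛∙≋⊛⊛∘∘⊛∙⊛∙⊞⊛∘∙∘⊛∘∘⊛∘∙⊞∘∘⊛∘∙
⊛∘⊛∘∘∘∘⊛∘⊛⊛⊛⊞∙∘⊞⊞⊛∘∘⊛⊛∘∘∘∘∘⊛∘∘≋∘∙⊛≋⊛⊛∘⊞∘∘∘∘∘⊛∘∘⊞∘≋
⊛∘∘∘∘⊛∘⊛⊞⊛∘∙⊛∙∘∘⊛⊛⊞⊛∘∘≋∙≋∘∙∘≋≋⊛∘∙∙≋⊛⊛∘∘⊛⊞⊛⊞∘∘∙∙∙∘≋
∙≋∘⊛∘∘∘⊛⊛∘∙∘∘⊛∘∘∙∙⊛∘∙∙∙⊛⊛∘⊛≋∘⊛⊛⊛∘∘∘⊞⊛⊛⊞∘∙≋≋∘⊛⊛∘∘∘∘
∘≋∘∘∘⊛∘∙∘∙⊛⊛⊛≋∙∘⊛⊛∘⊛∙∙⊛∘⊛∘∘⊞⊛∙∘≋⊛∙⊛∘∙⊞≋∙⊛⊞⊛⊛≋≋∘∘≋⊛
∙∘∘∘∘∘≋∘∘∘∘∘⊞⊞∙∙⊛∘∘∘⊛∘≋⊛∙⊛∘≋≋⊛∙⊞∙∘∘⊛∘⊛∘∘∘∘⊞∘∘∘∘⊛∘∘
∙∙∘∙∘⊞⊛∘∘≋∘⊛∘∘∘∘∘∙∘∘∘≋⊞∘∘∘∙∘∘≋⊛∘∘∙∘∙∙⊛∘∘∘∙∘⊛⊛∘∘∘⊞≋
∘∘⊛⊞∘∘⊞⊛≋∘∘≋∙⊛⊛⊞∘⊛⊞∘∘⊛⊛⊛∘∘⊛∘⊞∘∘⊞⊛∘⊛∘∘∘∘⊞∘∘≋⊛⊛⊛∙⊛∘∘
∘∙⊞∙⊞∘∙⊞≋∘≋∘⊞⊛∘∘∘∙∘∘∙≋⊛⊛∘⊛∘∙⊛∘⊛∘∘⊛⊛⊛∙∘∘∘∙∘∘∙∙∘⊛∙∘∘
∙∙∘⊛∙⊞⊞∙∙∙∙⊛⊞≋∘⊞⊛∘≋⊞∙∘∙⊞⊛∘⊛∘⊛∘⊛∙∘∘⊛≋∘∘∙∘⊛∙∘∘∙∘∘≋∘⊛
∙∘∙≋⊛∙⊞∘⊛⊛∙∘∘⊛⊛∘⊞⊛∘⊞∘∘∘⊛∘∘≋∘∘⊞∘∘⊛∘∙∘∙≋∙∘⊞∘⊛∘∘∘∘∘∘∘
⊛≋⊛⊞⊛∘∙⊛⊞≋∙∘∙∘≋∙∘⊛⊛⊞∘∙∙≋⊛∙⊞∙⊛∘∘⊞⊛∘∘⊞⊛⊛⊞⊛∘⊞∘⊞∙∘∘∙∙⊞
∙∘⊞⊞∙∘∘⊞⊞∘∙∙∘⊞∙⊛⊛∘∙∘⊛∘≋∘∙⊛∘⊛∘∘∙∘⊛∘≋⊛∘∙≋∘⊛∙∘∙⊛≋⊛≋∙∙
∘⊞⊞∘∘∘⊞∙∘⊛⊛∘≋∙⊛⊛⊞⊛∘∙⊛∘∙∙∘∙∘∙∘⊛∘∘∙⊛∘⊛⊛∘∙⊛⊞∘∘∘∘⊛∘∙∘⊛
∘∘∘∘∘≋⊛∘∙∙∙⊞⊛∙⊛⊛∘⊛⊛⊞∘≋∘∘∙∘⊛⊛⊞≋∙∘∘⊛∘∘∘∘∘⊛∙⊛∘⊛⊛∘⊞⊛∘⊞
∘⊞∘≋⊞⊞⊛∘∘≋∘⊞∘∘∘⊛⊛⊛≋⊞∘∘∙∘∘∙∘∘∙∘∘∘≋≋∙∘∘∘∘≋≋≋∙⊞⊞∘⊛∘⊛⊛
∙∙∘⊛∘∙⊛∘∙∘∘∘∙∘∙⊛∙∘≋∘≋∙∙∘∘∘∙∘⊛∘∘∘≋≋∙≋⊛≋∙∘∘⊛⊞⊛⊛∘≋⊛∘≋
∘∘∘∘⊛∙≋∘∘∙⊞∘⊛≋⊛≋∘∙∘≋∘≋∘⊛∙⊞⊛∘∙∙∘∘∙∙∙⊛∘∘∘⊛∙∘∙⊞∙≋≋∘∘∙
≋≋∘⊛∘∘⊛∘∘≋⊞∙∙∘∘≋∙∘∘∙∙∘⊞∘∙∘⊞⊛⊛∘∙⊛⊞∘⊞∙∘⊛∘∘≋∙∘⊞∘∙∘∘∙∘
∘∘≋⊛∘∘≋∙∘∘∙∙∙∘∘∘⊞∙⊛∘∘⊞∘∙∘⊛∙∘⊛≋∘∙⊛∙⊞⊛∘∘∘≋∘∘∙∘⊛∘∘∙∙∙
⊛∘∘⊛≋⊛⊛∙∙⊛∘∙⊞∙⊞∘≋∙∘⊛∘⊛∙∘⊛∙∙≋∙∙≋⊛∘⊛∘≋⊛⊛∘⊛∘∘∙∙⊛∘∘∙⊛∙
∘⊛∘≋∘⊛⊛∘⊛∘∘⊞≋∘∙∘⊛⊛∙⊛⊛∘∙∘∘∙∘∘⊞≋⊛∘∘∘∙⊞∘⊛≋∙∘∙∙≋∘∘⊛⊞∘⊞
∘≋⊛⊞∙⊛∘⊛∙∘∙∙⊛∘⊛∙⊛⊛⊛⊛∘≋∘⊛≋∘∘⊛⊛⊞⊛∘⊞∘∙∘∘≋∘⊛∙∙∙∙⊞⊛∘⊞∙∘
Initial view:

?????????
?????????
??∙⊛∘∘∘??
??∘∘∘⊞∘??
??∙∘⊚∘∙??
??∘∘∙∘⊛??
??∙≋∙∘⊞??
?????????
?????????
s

?????????
??∙⊛∘∘∘??
??∘∘∘⊞∘??
??∙∘∘∘∙??
??∘∘⊚∘⊛??
??∙≋∙∘⊞??
??⊛⊛⊞⊛∘??
?????????
?????????

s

??∙⊛∘∘∘??
??∘∘∘⊞∘??
??∙∘∘∘∙??
??∘∘∙∘⊛??
??∙≋⊚∘⊞??
??⊛⊛⊞⊛∘??
??∘∙≋∘⊛??
?????????
?????????

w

?????????
??∙⊛∘∘∘??
??∘∘∘⊞∘??
??∙∘∘∘∙??
??∘∘⊚∘⊛??
??∙≋∙∘⊞??
??⊛⊛⊞⊛∘??
??∘∙≋∘⊛??
?????????

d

?????????
?∙⊛∘∘∘???
?∘∘∘⊞∘∘??
?∙∘∘∘∙∘??
?∘∘∙⊚⊛∙??
?∙≋∙∘⊞∘??
?⊛⊛⊞⊛∘⊞??
?∘∙≋∘⊛???
?????????

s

?∙⊛∘∘∘???
?∘∘∘⊞∘∘??
?∙∘∘∘∙∘??
?∘∘∙∘⊛∙??
?∙≋∙⊚⊞∘??
?⊛⊛⊞⊛∘⊞??
?∘∙≋∘⊛∙??
?????????
?????????

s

?∘∘∘⊞∘∘??
?∙∘∘∘∙∘??
?∘∘∙∘⊛∙??
?∙≋∙∘⊞∘??
?⊛⊛⊞⊚∘⊞??
?∘∙≋∘⊛∙??
??∘∙⊛⊞∘??
?????????
?????????

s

?∙∘∘∘∙∘??
?∘∘∙∘⊛∙??
?∙≋∙∘⊞∘??
?⊛⊛⊞⊛∘⊞??
?∘∙≋⊚⊛∙??
??∘∙⊛⊞∘??
??∘∘⊛∙⊛??
?????????
?????????

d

∙∘∘∘∙∘???
∘∘∙∘⊛∙???
∙≋∙∘⊞∘⊛??
⊛⊛⊞⊛∘⊞∘??
∘∙≋∘⊚∙∘??
?∘∙⊛⊞∘∘??
?∘∘⊛∙⊛∘??
?????????
?????????

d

∘∘∘∙∘????
∘∙∘⊛∙????
≋∙∘⊞∘⊛∘??
⊛⊞⊛∘⊞∘⊞??
∙≋∘⊛⊚∘∙??
∘∙⊛⊞∘∘∘??
∘∘⊛∙⊛∘⊛??
?????????
?????????

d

∘∘∙∘?????
∙∘⊛∙?????
∙∘⊞∘⊛∘∘??
⊞⊛∘⊞∘⊞∙??
≋∘⊛∙⊚∙⊛??
∙⊛⊞∘∘∘∘??
∘⊛∙⊛∘⊛⊛??
?????????
?????????

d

∘∙∘??????
∘⊛∙??????
∘⊞∘⊛∘∘∘??
⊛∘⊞∘⊞∙∘??
∘⊛∙∘⊚⊛≋??
⊛⊞∘∘∘∘⊛??
⊛∙⊛∘⊛⊛∘??
?????????
?????????

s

∘⊛∙??????
∘⊞∘⊛∘∘∘??
⊛∘⊞∘⊞∙∘??
∘⊛∙∘∙⊛≋??
⊛⊞∘∘⊚∘⊛??
⊛∙⊛∘⊛⊛∘??
??≋∙⊞⊞∘??
?????????
?????????

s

∘⊞∘⊛∘∘∘??
⊛∘⊞∘⊞∙∘??
∘⊛∙∘∙⊛≋??
⊛⊞∘∘∘∘⊛??
⊛∙⊛∘⊚⊛∘??
??≋∙⊞⊞∘??
??⊛⊞⊛⊛∘??
?????????
?????????

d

⊞∘⊛∘∘∘???
∘⊞∘⊞∙∘???
⊛∙∘∙⊛≋⊛??
⊞∘∘∘∘⊛∘??
∙⊛∘⊛⊚∘⊞??
?≋∙⊞⊞∘⊛??
?⊛⊞⊛⊛∘≋??
?????????
?????????

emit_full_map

∙⊛∘∘∘??????
∘∘∘⊞∘∘?????
∙∘∘∘∙∘?????
∘∘∙∘⊛∙?????
∙≋∙∘⊞∘⊛∘∘∘?
⊛⊛⊞⊛∘⊞∘⊞∙∘?
∘∙≋∘⊛∙∘∙⊛≋⊛
?∘∙⊛⊞∘∘∘∘⊛∘
?∘∘⊛∙⊛∘⊛⊚∘⊞
?????≋∙⊞⊞∘⊛
?????⊛⊞⊛⊛∘≋

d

∘⊛∘∘∘????
⊞∘⊞∙∘????
∙∘∙⊛≋⊛≋??
∘∘∘∘⊛∘∙??
⊛∘⊛⊛⊚⊞⊛??
≋∙⊞⊞∘⊛∘??
⊛⊞⊛⊛∘≋⊛??
?????????
?????????

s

⊞∘⊞∙∘????
∙∘∙⊛≋⊛≋??
∘∘∘∘⊛∘∙??
⊛∘⊛⊛∘⊞⊛??
≋∙⊞⊞⊚⊛∘??
⊛⊞⊛⊛∘≋⊛??
??⊞∙≋≋∘??
?????????
?????????

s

∙∘∙⊛≋⊛≋??
∘∘∘∘⊛∘∙??
⊛∘⊛⊛∘⊞⊛??
≋∙⊞⊞∘⊛∘??
⊛⊞⊛⊛⊚≋⊛??
??⊞∙≋≋∘??
??⊞∘∙∘∘??
?????????
?????????

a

⊛∙∘∙⊛≋⊛≋?
⊞∘∘∘∘⊛∘∙?
∙⊛∘⊛⊛∘⊞⊛?
?≋∙⊞⊞∘⊛∘?
?⊛⊞⊛⊚∘≋⊛?
??∙⊞∙≋≋∘?
??∘⊞∘∙∘∘?
?????????
?????????

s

⊞∘∘∘∘⊛∘∙?
∙⊛∘⊛⊛∘⊞⊛?
?≋∙⊞⊞∘⊛∘?
?⊛⊞⊛⊛∘≋⊛?
??∙⊞⊚≋≋∘?
??∘⊞∘∙∘∘?
??∙∘⊛∘∘??
?????????
?????????

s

∙⊛∘⊛⊛∘⊞⊛?
?≋∙⊞⊞∘⊛∘?
?⊛⊞⊛⊛∘≋⊛?
??∙⊞∙≋≋∘?
??∘⊞⊚∙∘∘?
??∙∘⊛∘∘??
??∙∙⊛∘∘??
?????????
?????????

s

?≋∙⊞⊞∘⊛∘?
?⊛⊞⊛⊛∘≋⊛?
??∙⊞∙≋≋∘?
??∘⊞∘∙∘∘?
??∙∘⊚∘∘??
??∙∙⊛∘∘??
??∙≋∘∘⊛??
?????????
⊞⊞⊞⊞⊞⊞⊞⊞⊞

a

??≋∙⊞⊞∘⊛∘
??⊛⊞⊛⊛∘≋⊛
??∘∙⊞∙≋≋∘
??∙∘⊞∘∙∘∘
??∘∙⊚⊛∘∘?
??∘∙∙⊛∘∘?
??∙∙≋∘∘⊛?
?????????
⊞⊞⊞⊞⊞⊞⊞⊞⊞

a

???≋∙⊞⊞∘⊛
???⊛⊞⊛⊛∘≋
??∙∘∙⊞∙≋≋
??≋∙∘⊞∘∙∘
??∘∘⊚∘⊛∘∘
??∘∘∙∙⊛∘∘
??∘∙∙≋∘∘⊛
?????????
⊞⊞⊞⊞⊞⊞⊞⊞⊞

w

∘⊛∙⊛∘⊛⊛∘⊞
???≋∙⊞⊞∘⊛
??∘⊛⊞⊛⊛∘≋
??∙∘∙⊞∙≋≋
??≋∙⊚⊞∘∙∘
??∘∘∙∘⊛∘∘
??∘∘∙∙⊛∘∘
??∘∙∙≋∘∘⊛
?????????

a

∘∘⊛∙⊛∘⊛⊛∘
????≋∙⊞⊞∘
??∘∘⊛⊞⊛⊛∘
??⊛∙∘∙⊞∙≋
??∘≋⊚∘⊞∘∙
??≋∘∘∙∘⊛∘
??⊛∘∘∙∙⊛∘
???∘∙∙≋∘∘
?????????

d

∘⊛∙⊛∘⊛⊛∘⊞
???≋∙⊞⊞∘⊛
?∘∘⊛⊞⊛⊛∘≋
?⊛∙∘∙⊞∙≋≋
?∘≋∙⊚⊞∘∙∘
?≋∘∘∙∘⊛∘∘
?⊛∘∘∙∙⊛∘∘
??∘∙∙≋∘∘⊛
?????????

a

∘∘⊛∙⊛∘⊛⊛∘
????≋∙⊞⊞∘
??∘∘⊛⊞⊛⊛∘
??⊛∙∘∙⊞∙≋
??∘≋⊚∘⊞∘∙
??≋∘∘∙∘⊛∘
??⊛∘∘∙∙⊛∘
???∘∙∙≋∘∘
?????????

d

∘⊛∙⊛∘⊛⊛∘⊞
???≋∙⊞⊞∘⊛
?∘∘⊛⊞⊛⊛∘≋
?⊛∙∘∙⊞∙≋≋
?∘≋∙⊚⊞∘∙∘
?≋∘∘∙∘⊛∘∘
?⊛∘∘∙∙⊛∘∘
??∘∙∙≋∘∘⊛
?????????

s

???≋∙⊞⊞∘⊛
?∘∘⊛⊞⊛⊛∘≋
?⊛∙∘∙⊞∙≋≋
?∘≋∙∘⊞∘∙∘
?≋∘∘⊚∘⊛∘∘
?⊛∘∘∙∙⊛∘∘
??∘∙∙≋∘∘⊛
?????????
⊞⊞⊞⊞⊞⊞⊞⊞⊞

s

?∘∘⊛⊞⊛⊛∘≋
?⊛∙∘∙⊞∙≋≋
?∘≋∙∘⊞∘∙∘
?≋∘∘∙∘⊛∘∘
?⊛∘∘⊚∙⊛∘∘
??∘∙∙≋∘∘⊛
??∙∙∙∙⊞??
⊞⊞⊞⊞⊞⊞⊞⊞⊞
⊞⊞⊞⊞⊞⊞⊞⊞⊞

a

??∘∘⊛⊞⊛⊛∘
??⊛∙∘∙⊞∙≋
??∘≋∙∘⊞∘∙
??≋∘∘∙∘⊛∘
??⊛∘⊚∙∙⊛∘
??∙∘∙∙≋∘∘
??⊛∙∙∙∙⊞?
⊞⊞⊞⊞⊞⊞⊞⊞⊞
⊞⊞⊞⊞⊞⊞⊞⊞⊞

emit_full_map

∙⊛∘∘∘???????
∘∘∘⊞∘∘??????
∙∘∘∘∙∘??????
∘∘∙∘⊛∙??????
∙≋∙∘⊞∘⊛∘∘∘??
⊛⊛⊞⊛∘⊞∘⊞∙∘??
∘∙≋∘⊛∙∘∙⊛≋⊛≋
?∘∙⊛⊞∘∘∘∘⊛∘∙
?∘∘⊛∙⊛∘⊛⊛∘⊞⊛
?????≋∙⊞⊞∘⊛∘
???∘∘⊛⊞⊛⊛∘≋⊛
???⊛∙∘∙⊞∙≋≋∘
???∘≋∙∘⊞∘∙∘∘
???≋∘∘∙∘⊛∘∘?
???⊛∘⊚∙∙⊛∘∘?
???∙∘∙∙≋∘∘⊛?
???⊛∙∙∙∙⊞???

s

??⊛∙∘∙⊞∙≋
??∘≋∙∘⊞∘∙
??≋∘∘∙∘⊛∘
??⊛∘∘∙∙⊛∘
??∙∘⊚∙≋∘∘
??⊛∙∙∙∙⊞?
⊞⊞⊞⊞⊞⊞⊞⊞⊞
⊞⊞⊞⊞⊞⊞⊞⊞⊞
⊞⊞⊞⊞⊞⊞⊞⊞⊞

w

??∘∘⊛⊞⊛⊛∘
??⊛∙∘∙⊞∙≋
??∘≋∙∘⊞∘∙
??≋∘∘∙∘⊛∘
??⊛∘⊚∙∙⊛∘
??∙∘∙∙≋∘∘
??⊛∙∙∙∙⊞?
⊞⊞⊞⊞⊞⊞⊞⊞⊞
⊞⊞⊞⊞⊞⊞⊞⊞⊞

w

????≋∙⊞⊞∘
??∘∘⊛⊞⊛⊛∘
??⊛∙∘∙⊞∙≋
??∘≋∙∘⊞∘∙
??≋∘⊚∙∘⊛∘
??⊛∘∘∙∙⊛∘
??∙∘∙∙≋∘∘
??⊛∙∙∙∙⊞?
⊞⊞⊞⊞⊞⊞⊞⊞⊞

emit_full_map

∙⊛∘∘∘???????
∘∘∘⊞∘∘??????
∙∘∘∘∙∘??????
∘∘∙∘⊛∙??????
∙≋∙∘⊞∘⊛∘∘∘??
⊛⊛⊞⊛∘⊞∘⊞∙∘??
∘∙≋∘⊛∙∘∙⊛≋⊛≋
?∘∙⊛⊞∘∘∘∘⊛∘∙
?∘∘⊛∙⊛∘⊛⊛∘⊞⊛
?????≋∙⊞⊞∘⊛∘
???∘∘⊛⊞⊛⊛∘≋⊛
???⊛∙∘∙⊞∙≋≋∘
???∘≋∙∘⊞∘∙∘∘
???≋∘⊚∙∘⊛∘∘?
???⊛∘∘∙∙⊛∘∘?
???∙∘∙∙≋∘∘⊛?
???⊛∙∙∙∙⊞???
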